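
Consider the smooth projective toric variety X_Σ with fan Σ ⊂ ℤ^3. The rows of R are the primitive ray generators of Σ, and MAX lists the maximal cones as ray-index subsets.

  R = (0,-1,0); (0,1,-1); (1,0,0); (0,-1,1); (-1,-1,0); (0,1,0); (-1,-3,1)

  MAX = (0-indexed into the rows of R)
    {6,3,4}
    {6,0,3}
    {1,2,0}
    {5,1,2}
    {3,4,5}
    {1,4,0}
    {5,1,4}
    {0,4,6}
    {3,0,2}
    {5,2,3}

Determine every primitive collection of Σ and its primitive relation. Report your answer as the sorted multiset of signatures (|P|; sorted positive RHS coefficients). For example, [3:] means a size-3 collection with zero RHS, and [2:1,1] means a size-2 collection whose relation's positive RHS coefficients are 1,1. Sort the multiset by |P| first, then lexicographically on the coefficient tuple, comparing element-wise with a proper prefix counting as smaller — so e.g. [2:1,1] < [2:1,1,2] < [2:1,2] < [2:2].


7 minimal non-faces of Δ(Σ) (on 7 rays):

  {0,5}:  v_{0} + v_{5} = 0  ⇒ sig = [2:]
  {1,3}:  v_{1} + v_{3} = 0  ⇒ sig = [2:]
  {2,4}:  v_{2} + v_{4} = v_{0}  ⇒ sig = [2:1]
  {1,6}:  v_{1} + v_{6} = v_{0} + v_{4}  ⇒ sig = [2:1,1]
  {5,6}:  v_{5} + v_{6} = v_{3} + v_{4}  ⇒ sig = [2:1,1]
  {2,6}:  v_{2} + v_{6} = 2·v_{0} + v_{3}  ⇒ sig = [2:1,2]
  {0,3,4}:  v_{0} + v_{3} + v_{4} = v_{6}  ⇒ sig = [3:1]

Sorted signature multiset PRS(X):
    |P|=2: 6 collections, coeffs (), (), (1), (1,1), (1,1), (1,2)
    |P|=3: 1 collection, coeffs (1)


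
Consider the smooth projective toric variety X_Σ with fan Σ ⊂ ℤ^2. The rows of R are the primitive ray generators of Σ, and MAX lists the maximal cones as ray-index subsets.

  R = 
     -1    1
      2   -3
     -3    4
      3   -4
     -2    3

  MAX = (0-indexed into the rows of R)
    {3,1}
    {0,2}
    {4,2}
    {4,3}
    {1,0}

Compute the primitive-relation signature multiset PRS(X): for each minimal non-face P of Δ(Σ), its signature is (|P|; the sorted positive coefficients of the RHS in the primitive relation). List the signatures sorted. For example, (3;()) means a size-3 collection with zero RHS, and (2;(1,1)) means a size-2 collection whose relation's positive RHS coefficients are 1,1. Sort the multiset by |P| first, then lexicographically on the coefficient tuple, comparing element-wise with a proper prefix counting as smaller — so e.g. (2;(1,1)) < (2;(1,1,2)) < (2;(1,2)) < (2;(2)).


Minimal non-faces — 5 found among 5 rays, 5 max cones:

  P = {1,4}:  v_{1} + v_{4} = 0  so sig = (2;())
  P = {2,3}:  v_{2} + v_{3} = 0  so sig = (2;())
  P = {0,3}:  v_{0} + v_{3} = v_{1}  so sig = (2;(1))
  P = {0,4}:  v_{0} + v_{4} = v_{2}  so sig = (2;(1))
  P = {1,2}:  v_{1} + v_{2} = v_{0}  so sig = (2;(1))

Sorted signature multiset PRS(X):
[(2;()), (2;()), (2;(1)), (2;(1)), (2;(1))]


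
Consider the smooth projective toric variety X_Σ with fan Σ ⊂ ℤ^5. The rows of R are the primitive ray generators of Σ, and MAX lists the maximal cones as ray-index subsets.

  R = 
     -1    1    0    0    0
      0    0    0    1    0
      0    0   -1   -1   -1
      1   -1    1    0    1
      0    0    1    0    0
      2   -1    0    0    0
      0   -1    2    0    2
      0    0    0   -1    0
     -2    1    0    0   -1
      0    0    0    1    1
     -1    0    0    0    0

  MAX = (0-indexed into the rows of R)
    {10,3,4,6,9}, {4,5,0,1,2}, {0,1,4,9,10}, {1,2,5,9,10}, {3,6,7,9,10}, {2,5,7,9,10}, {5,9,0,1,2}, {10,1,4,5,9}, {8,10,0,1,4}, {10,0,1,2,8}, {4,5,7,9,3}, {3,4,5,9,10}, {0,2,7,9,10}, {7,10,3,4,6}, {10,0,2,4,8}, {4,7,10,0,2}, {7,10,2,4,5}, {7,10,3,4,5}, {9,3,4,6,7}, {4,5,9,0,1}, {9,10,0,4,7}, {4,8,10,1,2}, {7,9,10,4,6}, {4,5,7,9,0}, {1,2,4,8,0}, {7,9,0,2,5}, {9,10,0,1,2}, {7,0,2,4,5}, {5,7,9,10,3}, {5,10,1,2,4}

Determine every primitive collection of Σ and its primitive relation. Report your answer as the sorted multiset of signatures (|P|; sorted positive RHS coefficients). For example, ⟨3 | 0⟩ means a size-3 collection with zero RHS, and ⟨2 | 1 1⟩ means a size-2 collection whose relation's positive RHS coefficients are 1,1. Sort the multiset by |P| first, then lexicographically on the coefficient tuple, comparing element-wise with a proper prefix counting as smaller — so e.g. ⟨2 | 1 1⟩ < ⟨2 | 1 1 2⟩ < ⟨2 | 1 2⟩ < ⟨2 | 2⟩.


|primitive collections| = 18. Relations:

  {1,7}:  v_{1} + v_{7} = 0  ⟹  sig = ⟨2 | 0⟩
  {3,8}:  v_{3} + v_{8} = v_{4} + v_{10}  ⟹  sig = ⟨2 | 1 1⟩
  {0,3}:  v_{0} + v_{3} = v_{4} + v_{7} + v_{9}  ⟹  sig = ⟨2 | 1 1 1⟩
  {2,3}:  v_{2} + v_{3} = v_{5} + v_{7} + v_{10}  ⟹  sig = ⟨2 | 1 1 1⟩
  {2,6}:  v_{2} + v_{6} = v_{3} + v_{7} + v_{10}  ⟹  sig = ⟨2 | 1 1 1⟩
  {5,8}:  v_{5} + v_{8} = v_{1} + v_{2} + v_{4}  ⟹  sig = ⟨2 | 1 1 1⟩
  {8,9}:  v_{8} + v_{9} = v_{0} + v_{1} + v_{10}  ⟹  sig = ⟨2 | 1 1 1⟩
  {1,3}:  v_{1} + v_{3} = v_{4} + v_{5} + v_{9} + v_{10}  ⟹  sig = ⟨2 | 1 1 1 1⟩
  {1,6}:  v_{1} + v_{6} = v_{3} + v_{4} + v_{9} + v_{10}  ⟹  sig = ⟨2 | 1 1 1 1⟩
  {7,8}:  v_{7} + v_{8} = v_{0} + v_{2} + v_{4} + v_{10}  ⟹  sig = ⟨2 | 1 1 1 1⟩
  {6,8}:  v_{6} + v_{8} = 2·v_{4} + v_{7} + v_{9} + 2·v_{10}  ⟹  sig = ⟨2 | 1 1 2 2⟩
  {0,6}:  v_{0} + v_{6} = 2·v_{4} + 2·v_{7} + 2·v_{9} + v_{10}  ⟹  sig = ⟨2 | 1 2 2 2⟩
  {5,6}:  v_{5} + v_{6} = 2·v_{3}  ⟹  sig = ⟨2 | 2⟩
  {0,5,10}:  v_{0} + v_{5} + v_{10} = 0  ⟹  sig = ⟨3 | 0⟩
  {2,4,9}:  v_{2} + v_{4} + v_{9} = 0  ⟹  sig = ⟨3 | 0⟩
  {0,1,2,4,10}:  v_{0} + v_{1} + v_{2} + v_{4} + v_{10} = v_{8}  ⟹  sig = ⟨5 | 1⟩
  {3,4,7,9,10}:  v_{3} + v_{4} + v_{7} + v_{9} + v_{10} = v_{6}  ⟹  sig = ⟨5 | 1⟩
  {4,5,7,9,10}:  v_{4} + v_{5} + v_{7} + v_{9} + v_{10} = v_{3}  ⟹  sig = ⟨5 | 1⟩

Hence PRS(X_Σ) =
{ ⟨2 | 0⟩,  ⟨2 | 1 1⟩,  ⟨2 | 1 1 1⟩ ×5,  ⟨2 | 1 1 1 1⟩ ×3,  ⟨2 | 1 1 2 2⟩,  ⟨2 | 1 2 2 2⟩,  ⟨2 | 2⟩,  ⟨3 | 0⟩ ×2,  ⟨5 | 1⟩ ×3 }


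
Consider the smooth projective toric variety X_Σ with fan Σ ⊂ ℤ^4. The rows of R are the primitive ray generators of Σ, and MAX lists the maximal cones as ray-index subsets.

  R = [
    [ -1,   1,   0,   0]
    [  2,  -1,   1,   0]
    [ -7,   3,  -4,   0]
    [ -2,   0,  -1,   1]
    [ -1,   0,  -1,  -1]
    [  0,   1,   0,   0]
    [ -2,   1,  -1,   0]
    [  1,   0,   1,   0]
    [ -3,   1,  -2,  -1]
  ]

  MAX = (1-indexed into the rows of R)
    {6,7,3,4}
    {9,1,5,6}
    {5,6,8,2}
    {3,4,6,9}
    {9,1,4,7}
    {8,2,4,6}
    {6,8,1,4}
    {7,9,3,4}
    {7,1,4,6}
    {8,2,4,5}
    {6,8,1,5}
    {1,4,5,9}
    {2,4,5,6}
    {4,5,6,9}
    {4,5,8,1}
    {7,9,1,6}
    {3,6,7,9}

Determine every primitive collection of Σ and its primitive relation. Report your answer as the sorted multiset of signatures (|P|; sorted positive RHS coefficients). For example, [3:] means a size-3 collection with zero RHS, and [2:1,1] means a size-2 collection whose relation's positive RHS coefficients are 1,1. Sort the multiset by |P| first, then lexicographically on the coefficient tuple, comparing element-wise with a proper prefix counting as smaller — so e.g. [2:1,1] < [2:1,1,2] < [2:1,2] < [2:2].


Primitive collections (14):

  {2,7}:  v_{2} + v_{7} = 0  →  sig = [2:]
  {1,2}:  v_{1} + v_{2} = v_{8}  →  sig = [2:1]
  {2,9}:  v_{2} + v_{9} = v_{5}  →  sig = [2:1]
  {5,7}:  v_{5} + v_{7} = v_{9}  →  sig = [2:1]
  {7,8}:  v_{7} + v_{8} = v_{1}  →  sig = [2:1]
  {8,9}:  v_{8} + v_{9} = v_{1} + v_{5}  →  sig = [2:1,1]
  {2,3}:  v_{2} + v_{3} = v_{4} + v_{6} + v_{9}  →  sig = [2:1,1,1]
  {3,5}:  v_{3} + v_{5} = v_{4} + v_{6} + 2·v_{9}  →  sig = [2:1,1,2]
  {3,8}:  v_{3} + v_{8} = 3·v_{7}  →  sig = [2:3]
  {1,3}:  v_{1} + v_{3} = 4·v_{7}  →  sig = [2:4]
  {4,5,6,8}:  v_{4} + v_{5} + v_{6} + v_{8} = v_{7}  →  sig = [4:1]
  {4,6,7,9}:  v_{4} + v_{6} + v_{7} + v_{9} = v_{3}  →  sig = [4:1]
  {1,4,5,6}:  v_{1} + v_{4} + v_{5} + v_{6} = 2·v_{7}  →  sig = [4:2]
  {1,4,6,9}:  v_{1} + v_{4} + v_{6} + v_{9} = 3·v_{7}  →  sig = [4:3]

Signatures (|P|; sorted positive RHS coefficients), sorted:
{ [2:],  [2:1] ×4,  [2:1,1],  [2:1,1,1],  [2:1,1,2],  [2:3],  [2:4],  [4:1] ×2,  [4:2],  [4:3] }


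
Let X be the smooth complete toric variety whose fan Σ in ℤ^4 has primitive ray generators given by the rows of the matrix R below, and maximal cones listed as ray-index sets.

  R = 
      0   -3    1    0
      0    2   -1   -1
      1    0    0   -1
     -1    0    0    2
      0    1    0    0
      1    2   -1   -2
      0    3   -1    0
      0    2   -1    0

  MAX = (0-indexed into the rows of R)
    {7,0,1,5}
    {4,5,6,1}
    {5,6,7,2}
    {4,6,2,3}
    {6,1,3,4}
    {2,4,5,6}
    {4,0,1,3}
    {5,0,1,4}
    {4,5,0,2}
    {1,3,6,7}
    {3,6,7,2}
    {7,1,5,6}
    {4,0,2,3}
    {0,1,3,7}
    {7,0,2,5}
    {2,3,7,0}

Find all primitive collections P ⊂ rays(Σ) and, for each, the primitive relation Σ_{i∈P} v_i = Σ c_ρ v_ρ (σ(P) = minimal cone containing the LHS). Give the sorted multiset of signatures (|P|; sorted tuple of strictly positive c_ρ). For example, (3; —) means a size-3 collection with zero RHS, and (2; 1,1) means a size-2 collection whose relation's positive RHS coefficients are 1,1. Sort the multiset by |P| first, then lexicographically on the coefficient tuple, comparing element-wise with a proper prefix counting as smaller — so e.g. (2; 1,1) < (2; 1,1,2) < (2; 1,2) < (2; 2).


4 collections generate NE(X_Σ); each relation:

  P = {0,6}:  v_{0} + v_{6} = 0  ⟹  sig = (2; —)
  P = {1,2}:  v_{1} + v_{2} = v_{5}  ⟹  sig = (2; 1)
  P = {3,5}:  v_{3} + v_{5} = v_{7}  ⟹  sig = (2; 1)
  P = {4,7}:  v_{4} + v_{7} = v_{6}  ⟹  sig = (2; 1)

Sorted signature multiset PRS(X):
    |P|=2: 4 collections, coeffs (), (1), (1), (1)


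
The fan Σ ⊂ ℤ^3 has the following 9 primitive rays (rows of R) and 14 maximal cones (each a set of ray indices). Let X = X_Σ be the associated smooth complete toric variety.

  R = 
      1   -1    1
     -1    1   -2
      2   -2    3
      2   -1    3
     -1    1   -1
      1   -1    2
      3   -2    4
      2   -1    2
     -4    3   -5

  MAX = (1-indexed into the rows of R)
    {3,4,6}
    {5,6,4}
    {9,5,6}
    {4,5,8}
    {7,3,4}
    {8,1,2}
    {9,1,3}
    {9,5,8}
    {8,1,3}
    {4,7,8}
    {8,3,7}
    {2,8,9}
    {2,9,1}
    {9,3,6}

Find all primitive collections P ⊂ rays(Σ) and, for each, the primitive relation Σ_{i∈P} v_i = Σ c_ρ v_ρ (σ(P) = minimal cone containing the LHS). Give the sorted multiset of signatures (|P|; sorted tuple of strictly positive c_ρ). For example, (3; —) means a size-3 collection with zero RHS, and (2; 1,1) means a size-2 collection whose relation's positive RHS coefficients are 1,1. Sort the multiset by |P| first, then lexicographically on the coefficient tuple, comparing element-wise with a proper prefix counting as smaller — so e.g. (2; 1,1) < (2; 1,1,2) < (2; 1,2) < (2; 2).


Minimal non-faces — 18 found among 9 rays, 14 max cones:

  P = {1,5}:  v_{1} + v_{5} = 0 — sig = (2; —)
  P = {2,6}:  v_{2} + v_{6} = 0 — sig = (2; —)
  P = {1,4}:  v_{1} + v_{4} = v_{7} — sig = (2; 1)
  P = {1,6}:  v_{1} + v_{6} = v_{3} — sig = (2; 1)
  P = {2,3}:  v_{2} + v_{3} = v_{1} — sig = (2; 1)
  P = {2,7}:  v_{2} + v_{7} = v_{8} — sig = (2; 1)
  P = {3,5}:  v_{3} + v_{5} = v_{6} — sig = (2; 1)
  P = {5,7}:  v_{5} + v_{7} = v_{4} — sig = (2; 1)
  P = {6,8}:  v_{6} + v_{8} = v_{7} — sig = (2; 1)
  P = {7,9}:  v_{7} + v_{9} = v_{5} — sig = (2; 1)
  P = {1,7}:  v_{1} + v_{7} = v_{3} + v_{8} — sig = (2; 1,1)
  P = {2,4}:  v_{2} + v_{4} = v_{5} + v_{8} — sig = (2; 1,1)
  P = {2,5}:  v_{2} + v_{5} = v_{8} + v_{9} — sig = (2; 1,1)
  P = {6,7}:  v_{6} + v_{7} = v_{3} + v_{4} — sig = (2; 1,1)
  P = {4,9}:  v_{4} + v_{9} = 2·v_{5} — sig = (2; 2)
  P = {3,8,9}:  v_{3} + v_{8} + v_{9} = 0 — sig = (3; —)
  P = {1,8,9}:  v_{1} + v_{8} + v_{9} = v_{2} — sig = (3; 1)
  P = {3,4,8}:  v_{3} + v_{4} + v_{8} = 2·v_{7} — sig = (3; 2)

Hence PRS(X_Σ) =
{ (2; —) ×2,  (2; 1) ×8,  (2; 1,1) ×4,  (2; 2),  (3; —),  (3; 1),  (3; 2) }


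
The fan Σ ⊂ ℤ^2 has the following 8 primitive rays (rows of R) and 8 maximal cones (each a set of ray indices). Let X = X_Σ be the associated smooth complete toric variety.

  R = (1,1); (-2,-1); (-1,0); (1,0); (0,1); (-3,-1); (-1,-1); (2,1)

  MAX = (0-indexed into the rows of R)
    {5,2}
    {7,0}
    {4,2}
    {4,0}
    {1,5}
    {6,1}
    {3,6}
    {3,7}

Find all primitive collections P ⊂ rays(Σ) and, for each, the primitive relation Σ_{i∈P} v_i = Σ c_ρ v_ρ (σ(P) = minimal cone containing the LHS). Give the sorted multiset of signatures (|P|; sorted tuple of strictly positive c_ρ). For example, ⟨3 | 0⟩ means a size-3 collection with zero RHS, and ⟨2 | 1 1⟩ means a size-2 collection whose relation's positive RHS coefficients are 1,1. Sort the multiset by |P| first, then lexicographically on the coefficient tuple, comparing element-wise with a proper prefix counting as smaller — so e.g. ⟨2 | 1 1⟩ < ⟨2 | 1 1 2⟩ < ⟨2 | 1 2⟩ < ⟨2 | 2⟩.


20 collections generate NE(X_Σ); each relation:

  • {0,6}:  v_{0} + v_{6} = 0  ⇒ sig = ⟨2 | 0⟩
  • {1,7}:  v_{1} + v_{7} = 0  ⇒ sig = ⟨2 | 0⟩
  • {2,3}:  v_{2} + v_{3} = 0  ⇒ sig = ⟨2 | 0⟩
  • {0,1}:  v_{0} + v_{1} = v_{2}  ⇒ sig = ⟨2 | 1⟩
  • {0,2}:  v_{0} + v_{2} = v_{4}  ⇒ sig = ⟨2 | 1⟩
  • {0,3}:  v_{0} + v_{3} = v_{7}  ⇒ sig = ⟨2 | 1⟩
  • {1,2}:  v_{1} + v_{2} = v_{5}  ⇒ sig = ⟨2 | 1⟩
  • {1,3}:  v_{1} + v_{3} = v_{6}  ⇒ sig = ⟨2 | 1⟩
  • {2,6}:  v_{2} + v_{6} = v_{1}  ⇒ sig = ⟨2 | 1⟩
  • {2,7}:  v_{2} + v_{7} = v_{0}  ⇒ sig = ⟨2 | 1⟩
  • {3,4}:  v_{3} + v_{4} = v_{0}  ⇒ sig = ⟨2 | 1⟩
  • {3,5}:  v_{3} + v_{5} = v_{1}  ⇒ sig = ⟨2 | 1⟩
  • {4,6}:  v_{4} + v_{6} = v_{2}  ⇒ sig = ⟨2 | 1⟩
  • {5,7}:  v_{5} + v_{7} = v_{2}  ⇒ sig = ⟨2 | 1⟩
  • {6,7}:  v_{6} + v_{7} = v_{3}  ⇒ sig = ⟨2 | 1⟩
  • {0,5}:  v_{0} + v_{5} = 2·v_{2}  ⇒ sig = ⟨2 | 2⟩
  • {1,4}:  v_{1} + v_{4} = 2·v_{2}  ⇒ sig = ⟨2 | 2⟩
  • {4,7}:  v_{4} + v_{7} = 2·v_{0}  ⇒ sig = ⟨2 | 2⟩
  • {5,6}:  v_{5} + v_{6} = 2·v_{1}  ⇒ sig = ⟨2 | 2⟩
  • {4,5}:  v_{4} + v_{5} = 3·v_{2}  ⇒ sig = ⟨2 | 3⟩

Signatures (|P|; sorted positive RHS coefficients), sorted:
{ ⟨2 | 0⟩ ×3,  ⟨2 | 1⟩ ×12,  ⟨2 | 2⟩ ×4,  ⟨2 | 3⟩ }


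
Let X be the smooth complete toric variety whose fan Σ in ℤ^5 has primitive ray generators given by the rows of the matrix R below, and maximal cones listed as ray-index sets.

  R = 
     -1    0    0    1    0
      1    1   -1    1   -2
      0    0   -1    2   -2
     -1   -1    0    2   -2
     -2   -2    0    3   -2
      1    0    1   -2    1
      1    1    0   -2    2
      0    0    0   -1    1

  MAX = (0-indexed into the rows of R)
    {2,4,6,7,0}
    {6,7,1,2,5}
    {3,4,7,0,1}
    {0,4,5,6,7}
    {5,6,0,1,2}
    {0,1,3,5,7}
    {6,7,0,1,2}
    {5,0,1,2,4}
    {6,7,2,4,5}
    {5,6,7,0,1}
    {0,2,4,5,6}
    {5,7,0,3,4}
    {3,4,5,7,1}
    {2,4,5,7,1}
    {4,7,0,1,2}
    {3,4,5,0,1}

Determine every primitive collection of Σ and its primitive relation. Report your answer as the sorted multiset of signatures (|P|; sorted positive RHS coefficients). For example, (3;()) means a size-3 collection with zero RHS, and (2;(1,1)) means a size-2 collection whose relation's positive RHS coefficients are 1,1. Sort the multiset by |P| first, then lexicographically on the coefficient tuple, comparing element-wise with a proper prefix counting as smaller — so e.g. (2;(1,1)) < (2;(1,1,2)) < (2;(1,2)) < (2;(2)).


The 5 primitive collections of Σ (r=8, n=5):

  {3,6}:  v_{3} + v_{6} = 0  ⟹  sig = (2;())
  {2,3}:  v_{2} + v_{3} = v_{1} + v_{4}  ⟹  sig = (2;(1,1))
  {1,4,6}:  v_{1} + v_{4} + v_{6} = v_{2}  ⟹  sig = (3;(1))
  {0,2,5,7}:  v_{0} + v_{2} + v_{5} + v_{7} = 0  ⟹  sig = (4;())
  {0,1,4,5,7}:  v_{0} + v_{1} + v_{4} + v_{5} + v_{7} = v_{3}  ⟹  sig = (5;(1))

Hence PRS(X_Σ) =
    |P|=2: 2 collections, coeffs (), (1,1)
    |P|=3: 1 collection, coeffs (1)
    |P|=4: 1 collection, coeffs ()
    |P|=5: 1 collection, coeffs (1)


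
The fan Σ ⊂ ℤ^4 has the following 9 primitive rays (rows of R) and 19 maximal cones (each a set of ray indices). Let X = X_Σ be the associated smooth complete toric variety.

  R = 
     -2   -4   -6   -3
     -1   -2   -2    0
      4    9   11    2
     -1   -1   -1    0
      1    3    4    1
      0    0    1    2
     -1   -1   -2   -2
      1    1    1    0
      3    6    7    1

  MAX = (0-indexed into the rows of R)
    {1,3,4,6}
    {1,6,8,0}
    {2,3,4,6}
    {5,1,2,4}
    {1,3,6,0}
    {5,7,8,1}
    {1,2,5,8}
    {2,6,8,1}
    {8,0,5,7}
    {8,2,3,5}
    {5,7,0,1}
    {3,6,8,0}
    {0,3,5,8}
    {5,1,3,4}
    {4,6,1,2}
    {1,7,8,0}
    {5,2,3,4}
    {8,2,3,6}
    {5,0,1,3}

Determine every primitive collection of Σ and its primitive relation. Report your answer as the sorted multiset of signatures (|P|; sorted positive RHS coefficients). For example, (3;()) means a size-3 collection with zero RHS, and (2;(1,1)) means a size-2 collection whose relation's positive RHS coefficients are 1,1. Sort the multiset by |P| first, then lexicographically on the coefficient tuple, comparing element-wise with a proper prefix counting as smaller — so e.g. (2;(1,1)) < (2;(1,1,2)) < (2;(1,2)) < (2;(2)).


The 11 primitive collections of Σ (r=9, n=4):

  {3,7}:  v_{3} + v_{7} = 0 — sig = (2;())
  {0,4}:  v_{0} + v_{4} = v_{6} — sig = (2;(1))
  {4,8}:  v_{4} + v_{8} = v_{2} — sig = (2;(1))
  {5,6}:  v_{5} + v_{6} = v_{3} — sig = (2;(1))
  {0,2}:  v_{0} + v_{2} = v_{6} + v_{8} — sig = (2;(1,1))
  {4,7}:  v_{4} + v_{7} = v_{1} + v_{8} — sig = (2;(1,1))
  {6,7}:  v_{6} + v_{7} = v_{0} + v_{1} + v_{8} — sig = (2;(1,1,1))
  {2,7}:  v_{2} + v_{7} = v_{1} + 2·v_{8} — sig = (2;(1,2))
  {1,3,8}:  v_{1} + v_{3} + v_{8} = v_{4} — sig = (3;(1))
  {1,2,3}:  v_{1} + v_{2} + v_{3} = 2·v_{4} — sig = (3;(2))
  {0,1,5,8}:  v_{0} + v_{1} + v_{5} + v_{8} = 0 — sig = (4;())

Sorted signature multiset PRS(X):
[(2;()), (2;(1)), (2;(1)), (2;(1)), (2;(1,1)), (2;(1,1)), (2;(1,1,1)), (2;(1,2)), (3;(1)), (3;(2)), (4;())]


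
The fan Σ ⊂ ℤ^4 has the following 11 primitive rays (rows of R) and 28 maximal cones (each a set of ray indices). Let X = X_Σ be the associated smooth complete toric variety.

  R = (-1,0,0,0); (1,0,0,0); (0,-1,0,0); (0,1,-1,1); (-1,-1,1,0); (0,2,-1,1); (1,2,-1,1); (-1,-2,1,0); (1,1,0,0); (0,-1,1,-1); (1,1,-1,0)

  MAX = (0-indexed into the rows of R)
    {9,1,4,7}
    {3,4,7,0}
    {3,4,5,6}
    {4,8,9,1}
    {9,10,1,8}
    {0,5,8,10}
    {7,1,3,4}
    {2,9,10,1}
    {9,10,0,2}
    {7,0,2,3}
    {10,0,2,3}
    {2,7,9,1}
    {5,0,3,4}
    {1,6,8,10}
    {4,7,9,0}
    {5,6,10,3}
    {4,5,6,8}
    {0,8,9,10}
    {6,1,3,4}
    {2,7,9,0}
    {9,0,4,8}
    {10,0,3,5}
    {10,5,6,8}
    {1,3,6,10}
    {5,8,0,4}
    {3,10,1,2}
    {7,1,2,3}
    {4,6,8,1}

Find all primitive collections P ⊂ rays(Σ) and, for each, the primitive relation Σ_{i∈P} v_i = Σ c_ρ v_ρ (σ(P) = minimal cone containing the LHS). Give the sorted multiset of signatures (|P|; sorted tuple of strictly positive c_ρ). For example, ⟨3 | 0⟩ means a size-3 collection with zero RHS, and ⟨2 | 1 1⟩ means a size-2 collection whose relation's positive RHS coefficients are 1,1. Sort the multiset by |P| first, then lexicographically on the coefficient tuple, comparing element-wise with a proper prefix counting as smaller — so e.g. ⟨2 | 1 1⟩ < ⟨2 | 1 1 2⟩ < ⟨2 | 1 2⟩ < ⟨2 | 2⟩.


The 16 primitive collections of Σ (r=11, n=4):

  P = {0,1}:  v_{0} + v_{1} = 0  ⇒ sig = ⟨2 | 0⟩
  P = {3,9}:  v_{3} + v_{9} = 0  ⇒ sig = ⟨2 | 0⟩
  P = {4,10}:  v_{4} + v_{10} = 0  ⇒ sig = ⟨2 | 0⟩
  P = {0,6}:  v_{0} + v_{6} = v_{5}  ⇒ sig = ⟨2 | 1⟩
  P = {1,5}:  v_{1} + v_{5} = v_{6}  ⇒ sig = ⟨2 | 1⟩
  P = {2,4}:  v_{2} + v_{4} = v_{7}  ⇒ sig = ⟨2 | 1⟩
  P = {2,5}:  v_{2} + v_{5} = v_{3}  ⇒ sig = ⟨2 | 1⟩
  P = {2,8}:  v_{2} + v_{8} = v_{1}  ⇒ sig = ⟨2 | 1⟩
  P = {3,8}:  v_{3} + v_{8} = v_{6}  ⇒ sig = ⟨2 | 1⟩
  P = {6,9}:  v_{6} + v_{9} = v_{8}  ⇒ sig = ⟨2 | 1⟩
  P = {7,10}:  v_{7} + v_{10} = v_{2}  ⇒ sig = ⟨2 | 1⟩
  P = {2,6}:  v_{2} + v_{6} = v_{1} + v_{3}  ⇒ sig = ⟨2 | 1 1⟩
  P = {5,7}:  v_{5} + v_{7} = v_{3} + v_{4}  ⇒ sig = ⟨2 | 1 1⟩
  P = {5,9}:  v_{5} + v_{9} = v_{0} + v_{8}  ⇒ sig = ⟨2 | 1 1⟩
  P = {7,8}:  v_{7} + v_{8} = v_{1} + v_{4}  ⇒ sig = ⟨2 | 1 1⟩
  P = {6,7}:  v_{6} + v_{7} = v_{1} + v_{3} + v_{4}  ⇒ sig = ⟨2 | 1 1 1⟩

so the primitive-relation signature multiset is
{ ⟨2 | 0⟩ ×3,  ⟨2 | 1⟩ ×8,  ⟨2 | 1 1⟩ ×4,  ⟨2 | 1 1 1⟩ }


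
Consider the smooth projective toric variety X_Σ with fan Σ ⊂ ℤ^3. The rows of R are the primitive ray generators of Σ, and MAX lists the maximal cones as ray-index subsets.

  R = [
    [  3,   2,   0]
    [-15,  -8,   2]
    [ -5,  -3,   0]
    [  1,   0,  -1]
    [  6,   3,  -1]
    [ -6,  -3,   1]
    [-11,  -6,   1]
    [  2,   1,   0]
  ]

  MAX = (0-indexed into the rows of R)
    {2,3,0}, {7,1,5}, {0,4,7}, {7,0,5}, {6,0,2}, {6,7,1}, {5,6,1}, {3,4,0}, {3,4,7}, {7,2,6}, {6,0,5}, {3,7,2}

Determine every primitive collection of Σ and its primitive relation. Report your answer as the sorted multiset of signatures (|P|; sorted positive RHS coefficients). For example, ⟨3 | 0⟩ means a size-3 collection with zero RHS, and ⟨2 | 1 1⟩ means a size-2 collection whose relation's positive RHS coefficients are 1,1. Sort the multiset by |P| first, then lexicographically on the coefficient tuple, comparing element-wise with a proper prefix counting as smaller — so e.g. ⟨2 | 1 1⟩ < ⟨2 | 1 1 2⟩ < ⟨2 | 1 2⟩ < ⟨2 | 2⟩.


14 collections generate NE(X_Σ); each relation:

  P = {4,5}:  v_{4} + v_{5} = 0  ⟹  sig = ⟨2 | 0⟩
  P = {2,4}:  v_{2} + v_{4} = v_{3}  ⟹  sig = ⟨2 | 1⟩
  P = {2,5}:  v_{2} + v_{5} = v_{6}  ⟹  sig = ⟨2 | 1⟩
  P = {3,5}:  v_{3} + v_{5} = v_{2}  ⟹  sig = ⟨2 | 1⟩
  P = {4,6}:  v_{4} + v_{6} = v_{2}  ⟹  sig = ⟨2 | 1⟩
  P = {1,4}:  v_{1} + v_{4} = v_{6} + v_{7}  ⟹  sig = ⟨2 | 1 1⟩
  P = {1,3}:  v_{1} + v_{3} = v_{2} + v_{6} + v_{7}  ⟹  sig = ⟨2 | 1 1 1⟩
  P = {1,2}:  v_{1} + v_{2} = 2·v_{6} + v_{7}  ⟹  sig = ⟨2 | 1 2⟩
  P = {0,1}:  v_{0} + v_{1} = 2·v_{5}  ⟹  sig = ⟨2 | 2⟩
  P = {3,6}:  v_{3} + v_{6} = 2·v_{2}  ⟹  sig = ⟨2 | 2⟩
  P = {0,2,7}:  v_{0} + v_{2} + v_{7} = 0  ⟹  sig = ⟨3 | 0⟩
  P = {0,3,7}:  v_{0} + v_{3} + v_{7} = v_{4}  ⟹  sig = ⟨3 | 1⟩
  P = {0,6,7}:  v_{0} + v_{6} + v_{7} = v_{5}  ⟹  sig = ⟨3 | 1⟩
  P = {5,6,7}:  v_{5} + v_{6} + v_{7} = v_{1}  ⟹  sig = ⟨3 | 1⟩

Sorted signature multiset PRS(X):
[⟨2 | 0⟩, ⟨2 | 1⟩, ⟨2 | 1⟩, ⟨2 | 1⟩, ⟨2 | 1⟩, ⟨2 | 1 1⟩, ⟨2 | 1 1 1⟩, ⟨2 | 1 2⟩, ⟨2 | 2⟩, ⟨2 | 2⟩, ⟨3 | 0⟩, ⟨3 | 1⟩, ⟨3 | 1⟩, ⟨3 | 1⟩]


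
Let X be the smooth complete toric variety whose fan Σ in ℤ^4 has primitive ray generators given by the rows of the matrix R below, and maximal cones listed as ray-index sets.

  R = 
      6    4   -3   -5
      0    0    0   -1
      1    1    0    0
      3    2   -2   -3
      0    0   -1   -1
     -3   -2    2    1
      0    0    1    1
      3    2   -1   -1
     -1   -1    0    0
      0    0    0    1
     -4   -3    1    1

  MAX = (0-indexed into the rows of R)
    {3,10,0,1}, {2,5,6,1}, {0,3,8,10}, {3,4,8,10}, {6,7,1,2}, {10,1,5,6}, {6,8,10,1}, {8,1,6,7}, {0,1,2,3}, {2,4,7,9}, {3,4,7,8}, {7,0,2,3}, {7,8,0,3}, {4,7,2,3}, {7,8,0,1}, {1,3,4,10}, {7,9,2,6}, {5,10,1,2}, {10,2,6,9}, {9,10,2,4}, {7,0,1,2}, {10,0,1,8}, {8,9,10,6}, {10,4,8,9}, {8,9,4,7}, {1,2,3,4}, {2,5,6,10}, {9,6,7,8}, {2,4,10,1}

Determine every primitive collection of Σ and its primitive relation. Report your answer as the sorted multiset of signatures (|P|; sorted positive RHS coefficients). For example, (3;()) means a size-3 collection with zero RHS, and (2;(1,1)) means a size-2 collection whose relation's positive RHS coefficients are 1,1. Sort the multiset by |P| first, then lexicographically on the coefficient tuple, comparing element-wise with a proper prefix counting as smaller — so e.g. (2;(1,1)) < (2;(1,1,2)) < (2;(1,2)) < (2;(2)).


Minimal non-faces — 22 found among 11 rays, 29 max cones:

  • {1,9}:  v_{1} + v_{9} = 0  ⇒ sig = (2;())
  • {2,8}:  v_{2} + v_{8} = 0  ⇒ sig = (2;())
  • {4,6}:  v_{4} + v_{6} = 0  ⇒ sig = (2;())
  • {7,10}:  v_{7} + v_{10} = v_{8}  ⇒ sig = (2;(1))
  • {0,9}:  v_{0} + v_{9} = v_{3} + v_{7}  ⇒ sig = (2;(1,1))
  • {3,6}:  v_{3} + v_{6} = v_{1} + v_{7}  ⇒ sig = (2;(1,1))
  • {3,9}:  v_{3} + v_{9} = v_{4} + v_{7}  ⇒ sig = (2;(1,1))
  • {5,7}:  v_{5} + v_{7} = v_{1} + v_{6}  ⇒ sig = (2;(1,1))
  • {4,5}:  v_{4} + v_{5} = v_{1} + v_{2} + v_{10}  ⇒ sig = (2;(1,1,1))
  • {5,8}:  v_{5} + v_{8} = v_{1} + v_{6} + v_{10}  ⇒ sig = (2;(1,1,1))
  • {5,9}:  v_{5} + v_{9} = v_{2} + v_{6} + v_{10}  ⇒ sig = (2;(1,1,1))
  • {0,5}:  v_{0} + v_{5} = 3·v_{1} + v_{7}  ⇒ sig = (2;(1,3))
  • {0,4}:  v_{0} + v_{4} = 2·v_{3}  ⇒ sig = (2;(2))
  • {3,5}:  v_{3} + v_{5} = 2·v_{1}  ⇒ sig = (2;(2))
  • {0,6}:  v_{0} + v_{6} = 2·v_{1} + 2·v_{7}  ⇒ sig = (2;(2,2))
  • {1,3,7}:  v_{1} + v_{3} + v_{7} = v_{0}  ⇒ sig = (3;(1))
  • {1,4,7}:  v_{1} + v_{4} + v_{7} = v_{3}  ⇒ sig = (3;(1))
  • {0,2,10}:  v_{0} + v_{2} + v_{10} = v_{1} + v_{3}  ⇒ sig = (3;(1,1))
  • {1,3,8}:  v_{1} + v_{3} + v_{8} = v_{0} + v_{10}  ⇒ sig = (3;(1,1))
  • {1,4,8}:  v_{1} + v_{4} + v_{8} = v_{3} + v_{10}  ⇒ sig = (3;(1,1))
  • {2,3,10}:  v_{2} + v_{3} + v_{10} = v_{1} + v_{4}  ⇒ sig = (3;(1,1))
  • {1,2,6,10}:  v_{1} + v_{2} + v_{6} + v_{10} = v_{5}  ⇒ sig = (4;(1))

Signatures (|P|; sorted positive RHS coefficients), sorted:
[(2;()), (2;()), (2;()), (2;(1)), (2;(1,1)), (2;(1,1)), (2;(1,1)), (2;(1,1)), (2;(1,1,1)), (2;(1,1,1)), (2;(1,1,1)), (2;(1,3)), (2;(2)), (2;(2)), (2;(2,2)), (3;(1)), (3;(1)), (3;(1,1)), (3;(1,1)), (3;(1,1)), (3;(1,1)), (4;(1))]


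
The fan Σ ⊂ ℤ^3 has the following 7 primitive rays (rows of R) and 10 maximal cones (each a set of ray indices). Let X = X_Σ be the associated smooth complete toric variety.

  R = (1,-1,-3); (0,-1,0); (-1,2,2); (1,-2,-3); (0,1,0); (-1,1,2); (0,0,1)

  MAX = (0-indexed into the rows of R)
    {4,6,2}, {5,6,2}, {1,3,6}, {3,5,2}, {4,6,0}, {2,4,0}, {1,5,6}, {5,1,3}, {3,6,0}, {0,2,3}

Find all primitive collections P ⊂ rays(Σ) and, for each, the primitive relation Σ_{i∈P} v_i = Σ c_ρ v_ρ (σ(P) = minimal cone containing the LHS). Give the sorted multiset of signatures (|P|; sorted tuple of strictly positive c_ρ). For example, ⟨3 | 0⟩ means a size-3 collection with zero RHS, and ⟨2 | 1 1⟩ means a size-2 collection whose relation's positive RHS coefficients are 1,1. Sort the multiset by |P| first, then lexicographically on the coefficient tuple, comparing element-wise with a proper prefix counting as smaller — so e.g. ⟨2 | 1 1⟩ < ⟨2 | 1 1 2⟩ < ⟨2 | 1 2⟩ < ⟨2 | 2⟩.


|primitive collections| = 9. Relations:

  {1,4}:  v_{1} + v_{4} = 0 — sig = ⟨2 | 0⟩
  {0,1}:  v_{0} + v_{1} = v_{3} — sig = ⟨2 | 1⟩
  {1,2}:  v_{1} + v_{2} = v_{5} — sig = ⟨2 | 1⟩
  {3,4}:  v_{3} + v_{4} = v_{0} — sig = ⟨2 | 1⟩
  {4,5}:  v_{4} + v_{5} = v_{2} — sig = ⟨2 | 1⟩
  {0,5}:  v_{0} + v_{5} = v_{2} + v_{3} — sig = ⟨2 | 1 1⟩
  {2,3,6}:  v_{2} + v_{3} + v_{6} = 0 — sig = ⟨3 | 0⟩
  {0,2,6}:  v_{0} + v_{2} + v_{6} = v_{4} — sig = ⟨3 | 1⟩
  {3,5,6}:  v_{3} + v_{5} + v_{6} = v_{1} — sig = ⟨3 | 1⟩

so the primitive-relation signature multiset is
    |P|=2: 6 collections, coeffs (), (1), (1), (1), (1), (1,1)
    |P|=3: 3 collections, coeffs (), (1), (1)


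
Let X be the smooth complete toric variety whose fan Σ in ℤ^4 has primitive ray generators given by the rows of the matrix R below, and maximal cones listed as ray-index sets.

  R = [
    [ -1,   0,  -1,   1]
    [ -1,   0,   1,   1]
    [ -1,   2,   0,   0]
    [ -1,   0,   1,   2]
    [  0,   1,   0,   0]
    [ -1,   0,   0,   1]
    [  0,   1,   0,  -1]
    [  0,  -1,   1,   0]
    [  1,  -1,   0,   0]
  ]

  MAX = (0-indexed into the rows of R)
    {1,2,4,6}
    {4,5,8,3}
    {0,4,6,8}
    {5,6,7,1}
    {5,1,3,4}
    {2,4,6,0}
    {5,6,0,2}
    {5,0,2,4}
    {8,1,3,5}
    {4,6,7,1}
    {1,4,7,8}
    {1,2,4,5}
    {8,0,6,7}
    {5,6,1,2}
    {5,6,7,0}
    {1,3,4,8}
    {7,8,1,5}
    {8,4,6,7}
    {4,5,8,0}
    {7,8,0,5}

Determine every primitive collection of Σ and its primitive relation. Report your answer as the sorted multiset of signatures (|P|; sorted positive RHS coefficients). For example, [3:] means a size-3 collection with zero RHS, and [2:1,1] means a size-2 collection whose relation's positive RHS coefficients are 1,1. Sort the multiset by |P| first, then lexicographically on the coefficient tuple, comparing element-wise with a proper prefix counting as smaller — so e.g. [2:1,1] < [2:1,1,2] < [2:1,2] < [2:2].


Σ has 13 primitive collections:

  {2,8}:  v_{2} + v_{8} = v_{4}  ⟹  sig = [2:1]
  {2,7}:  v_{2} + v_{7} = v_{1} + v_{6}  ⟹  sig = [2:1,1]
  {3,6}:  v_{3} + v_{6} = v_{1} + v_{4}  ⟹  sig = [2:1,1]
  {2,3}:  v_{2} + v_{3} = v_{1} + 2·v_{4} + v_{5}  ⟹  sig = [2:1,1,2]
  {0,3}:  v_{0} + v_{3} = v_{4} + 3·v_{5} + v_{8}  ⟹  sig = [2:1,1,3]
  {3,7}:  v_{3} + v_{7} = 2·v_{1} + v_{8}  ⟹  sig = [2:1,2]
  {0,1}:  v_{0} + v_{1} = 2·v_{5}  ⟹  sig = [2:2]
  {5,6,8}:  v_{5} + v_{6} + v_{8} = 0  ⟹  sig = [3:]
  {0,4,7}:  v_{0} + v_{4} + v_{7} = v_{5}  ⟹  sig = [3:1]
  {4,5,6}:  v_{4} + v_{5} + v_{6} = v_{2}  ⟹  sig = [3:1]
  {4,5,7}:  v_{4} + v_{5} + v_{7} = v_{1}  ⟹  sig = [3:1]
  {1,6,8}:  v_{1} + v_{6} + v_{8} = v_{4} + v_{7}  ⟹  sig = [3:1,1]
  {1,4,5,8}:  v_{1} + v_{4} + v_{5} + v_{8} = v_{3}  ⟹  sig = [4:1]

Hence PRS(X_Σ) =
[[2:1], [2:1,1], [2:1,1], [2:1,1,2], [2:1,1,3], [2:1,2], [2:2], [3:], [3:1], [3:1], [3:1], [3:1,1], [4:1]]


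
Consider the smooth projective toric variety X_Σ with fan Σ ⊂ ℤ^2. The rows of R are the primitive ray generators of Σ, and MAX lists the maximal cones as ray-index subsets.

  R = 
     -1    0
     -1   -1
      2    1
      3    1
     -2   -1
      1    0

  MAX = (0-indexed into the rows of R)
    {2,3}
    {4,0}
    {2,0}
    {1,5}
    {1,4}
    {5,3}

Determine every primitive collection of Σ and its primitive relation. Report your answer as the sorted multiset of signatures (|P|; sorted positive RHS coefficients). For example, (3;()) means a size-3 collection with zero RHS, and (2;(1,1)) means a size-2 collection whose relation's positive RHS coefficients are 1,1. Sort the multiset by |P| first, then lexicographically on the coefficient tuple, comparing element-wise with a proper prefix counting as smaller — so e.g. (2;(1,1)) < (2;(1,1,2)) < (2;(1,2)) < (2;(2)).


9 collections generate NE(X_Σ); each relation:

  • {0,5}:  v_{0} + v_{5} = 0 ; sig = (2;())
  • {2,4}:  v_{2} + v_{4} = 0 ; sig = (2;())
  • {0,1}:  v_{0} + v_{1} = v_{4} ; sig = (2;(1))
  • {0,3}:  v_{0} + v_{3} = v_{2} ; sig = (2;(1))
  • {1,2}:  v_{1} + v_{2} = v_{5} ; sig = (2;(1))
  • {2,5}:  v_{2} + v_{5} = v_{3} ; sig = (2;(1))
  • {3,4}:  v_{3} + v_{4} = v_{5} ; sig = (2;(1))
  • {4,5}:  v_{4} + v_{5} = v_{1} ; sig = (2;(1))
  • {1,3}:  v_{1} + v_{3} = 2·v_{5} ; sig = (2;(2))

Hence PRS(X_Σ) =
{ (2;()) ×2,  (2;(1)) ×6,  (2;(2)) }


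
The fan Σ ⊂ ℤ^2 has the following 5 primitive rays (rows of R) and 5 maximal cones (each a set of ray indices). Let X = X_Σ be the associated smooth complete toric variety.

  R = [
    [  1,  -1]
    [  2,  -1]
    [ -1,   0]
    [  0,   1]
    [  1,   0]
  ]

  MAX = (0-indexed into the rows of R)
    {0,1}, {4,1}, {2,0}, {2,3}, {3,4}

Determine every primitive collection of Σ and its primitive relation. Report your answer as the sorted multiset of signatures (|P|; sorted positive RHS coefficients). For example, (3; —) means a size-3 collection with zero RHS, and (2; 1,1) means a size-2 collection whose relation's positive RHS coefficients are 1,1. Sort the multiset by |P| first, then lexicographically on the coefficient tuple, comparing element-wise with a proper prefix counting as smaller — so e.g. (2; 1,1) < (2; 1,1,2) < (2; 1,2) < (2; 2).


Σ has 5 primitive collections:

  P = {2,4}:  v_{2} + v_{4} = 0  →  sig = (2; —)
  P = {0,3}:  v_{0} + v_{3} = v_{4}  →  sig = (2; 1)
  P = {0,4}:  v_{0} + v_{4} = v_{1}  →  sig = (2; 1)
  P = {1,2}:  v_{1} + v_{2} = v_{0}  →  sig = (2; 1)
  P = {1,3}:  v_{1} + v_{3} = 2·v_{4}  →  sig = (2; 2)

Sorted signature multiset PRS(X):
    |P|=2: 5 collections, coeffs (), (1), (1), (1), (2)


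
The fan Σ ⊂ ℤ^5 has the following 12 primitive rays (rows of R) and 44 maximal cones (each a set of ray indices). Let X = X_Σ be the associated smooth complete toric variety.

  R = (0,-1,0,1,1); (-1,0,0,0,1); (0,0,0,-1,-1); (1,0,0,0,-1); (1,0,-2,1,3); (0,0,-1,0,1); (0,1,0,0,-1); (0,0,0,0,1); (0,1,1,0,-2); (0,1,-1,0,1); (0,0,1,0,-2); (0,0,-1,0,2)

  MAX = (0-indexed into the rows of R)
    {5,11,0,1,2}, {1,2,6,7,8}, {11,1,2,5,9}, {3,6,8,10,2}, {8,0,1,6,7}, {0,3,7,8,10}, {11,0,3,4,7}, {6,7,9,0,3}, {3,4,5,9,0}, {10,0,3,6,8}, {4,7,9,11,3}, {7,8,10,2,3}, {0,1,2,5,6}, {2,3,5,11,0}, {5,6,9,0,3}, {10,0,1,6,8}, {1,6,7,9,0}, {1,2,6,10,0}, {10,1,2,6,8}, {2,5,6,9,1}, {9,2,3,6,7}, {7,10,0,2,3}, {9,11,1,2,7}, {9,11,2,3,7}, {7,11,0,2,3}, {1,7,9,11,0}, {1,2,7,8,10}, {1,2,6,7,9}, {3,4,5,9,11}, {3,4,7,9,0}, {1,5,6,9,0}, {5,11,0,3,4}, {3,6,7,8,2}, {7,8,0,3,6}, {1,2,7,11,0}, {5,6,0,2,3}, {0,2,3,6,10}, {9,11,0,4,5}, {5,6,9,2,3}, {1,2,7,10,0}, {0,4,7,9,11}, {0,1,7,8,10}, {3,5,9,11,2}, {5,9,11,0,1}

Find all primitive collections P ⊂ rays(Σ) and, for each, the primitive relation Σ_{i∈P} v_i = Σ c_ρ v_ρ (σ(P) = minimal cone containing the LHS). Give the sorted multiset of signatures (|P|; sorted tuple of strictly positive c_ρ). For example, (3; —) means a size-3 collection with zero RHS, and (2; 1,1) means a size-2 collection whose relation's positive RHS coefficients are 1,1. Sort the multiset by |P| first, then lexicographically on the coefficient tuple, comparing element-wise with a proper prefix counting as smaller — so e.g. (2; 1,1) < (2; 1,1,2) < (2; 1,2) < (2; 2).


19 minimal non-faces of Δ(Σ) (on 12 rays):

  P = {1,3}:  v_{1} + v_{3} = 0 ; sig = (2; —)
  P = {10,11}:  v_{10} + v_{11} = 0 ; sig = (2; —)
  P = {5,7}:  v_{5} + v_{7} = v_{11} ; sig = (2; 1)
  P = {5,8}:  v_{5} + v_{8} = v_{6} ; sig = (2; 1)
  P = {6,11}:  v_{6} + v_{11} = v_{9} ; sig = (2; 1)
  P = {9,10}:  v_{9} + v_{10} = v_{6} ; sig = (2; 1)
  P = {8,11}:  v_{8} + v_{11} = v_{6} + v_{7} ; sig = (2; 1,1)
  P = {1,4}:  v_{1} + v_{4} = v_{0} + v_{9} + v_{11} ; sig = (2; 1,1,1)
  P = {2,4}:  v_{2} + v_{4} = v_{3} + v_{5} + v_{11} ; sig = (2; 1,1,1)
  P = {4,10}:  v_{4} + v_{10} = v_{0} + v_{3} + v_{9} ; sig = (2; 1,1,1)
  P = {5,10}:  v_{5} + v_{10} = v_{0} + v_{2} + v_{6} ; sig = (2; 1,1,1)
  P = {4,8}:  v_{4} + v_{8} = v_{0} + v_{3} + v_{6} + v_{7} + v_{9} ; sig = (2; 1,1,1,1,1)
  P = {4,6}:  v_{4} + v_{6} = v_{0} + v_{3} + 2·v_{9} ; sig = (2; 1,1,2)
  P = {8,9}:  v_{8} + v_{9} = 2·v_{6} + v_{7} ; sig = (2; 1,2)
  P = {0,2,8}:  v_{0} + v_{2} + v_{8} = v_{10} ; sig = (3; 1)
  P = {0,2,9}:  v_{0} + v_{2} + v_{9} = v_{5} ; sig = (3; 1)
  P = {6,7,10}:  v_{6} + v_{7} + v_{10} = v_{8} ; sig = (3; 1)
  P = {0,2,6,7}:  v_{0} + v_{2} + v_{6} + v_{7} = 0 ; sig = (4; —)
  P = {0,3,9,11}:  v_{0} + v_{3} + v_{9} + v_{11} = v_{4} ; sig = (4; 1)

Sorted signature multiset PRS(X):
[(2; —), (2; —), (2; 1), (2; 1), (2; 1), (2; 1), (2; 1,1), (2; 1,1,1), (2; 1,1,1), (2; 1,1,1), (2; 1,1,1), (2; 1,1,1,1,1), (2; 1,1,2), (2; 1,2), (3; 1), (3; 1), (3; 1), (4; —), (4; 1)]


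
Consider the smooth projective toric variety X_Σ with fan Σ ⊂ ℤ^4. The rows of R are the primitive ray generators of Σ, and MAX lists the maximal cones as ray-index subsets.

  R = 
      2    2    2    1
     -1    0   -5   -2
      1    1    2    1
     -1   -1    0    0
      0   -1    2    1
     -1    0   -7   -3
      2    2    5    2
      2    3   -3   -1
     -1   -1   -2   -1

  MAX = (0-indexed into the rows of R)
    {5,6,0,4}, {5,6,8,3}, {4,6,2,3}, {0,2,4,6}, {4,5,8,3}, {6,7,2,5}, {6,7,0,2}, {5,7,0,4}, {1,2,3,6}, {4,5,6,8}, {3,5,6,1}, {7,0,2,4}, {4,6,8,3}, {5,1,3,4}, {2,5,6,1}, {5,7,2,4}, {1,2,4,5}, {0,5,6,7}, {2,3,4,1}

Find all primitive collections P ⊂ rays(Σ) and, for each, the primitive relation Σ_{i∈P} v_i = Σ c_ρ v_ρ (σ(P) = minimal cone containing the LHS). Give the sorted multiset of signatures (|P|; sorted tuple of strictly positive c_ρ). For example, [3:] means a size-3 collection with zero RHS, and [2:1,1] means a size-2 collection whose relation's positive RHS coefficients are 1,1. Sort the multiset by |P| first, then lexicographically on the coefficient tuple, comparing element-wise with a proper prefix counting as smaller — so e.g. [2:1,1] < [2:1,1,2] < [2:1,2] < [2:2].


The 14 primitive collections of Σ (r=9, n=4):

  {2,8}:  v_{2} + v_{8} = 0 ; sig = [2:]
  {0,3}:  v_{0} + v_{3} = v_{2} ; sig = [2:1]
  {1,8}:  v_{1} + v_{8} = v_{3} + v_{5} ; sig = [2:1,1]
  {7,8}:  v_{7} + v_{8} = v_{0} + v_{5} ; sig = [2:1,1]
  {0,8}:  v_{0} + v_{8} = v_{4} + v_{5} + v_{6} ; sig = [2:1,1,1]
  {0,1}:  v_{0} + v_{1} = 2·v_{2} + v_{5} ; sig = [2:1,2]
  {3,7}:  v_{3} + v_{7} = 2·v_{2} + v_{5} ; sig = [2:1,2]
  {1,7}:  v_{1} + v_{7} = 3·v_{2} + 2·v_{5} ; sig = [2:2,3]
  {0,2,5}:  v_{0} + v_{2} + v_{5} = v_{7} ; sig = [3:1]
  {1,4,6}:  v_{1} + v_{4} + v_{6} = v_{2} ; sig = [3:1]
  {2,3,5}:  v_{2} + v_{3} + v_{5} = v_{1} ; sig = [3:1]
  {4,6,7}:  v_{4} + v_{6} + v_{7} = 2·v_{0} ; sig = [3:2]
  {3,4,5,6}:  v_{3} + v_{4} + v_{5} + v_{6} = 0 ; sig = [4:]
  {2,4,5,6}:  v_{2} + v_{4} + v_{5} + v_{6} = v_{0} ; sig = [4:1]

so the primitive-relation signature multiset is
    |P|=2: 8 collections, coeffs (), (1), (1,1), (1,1), (1,1,1), (1,2), (1,2), (2,3)
    |P|=3: 4 collections, coeffs (1), (1), (1), (2)
    |P|=4: 2 collections, coeffs (), (1)


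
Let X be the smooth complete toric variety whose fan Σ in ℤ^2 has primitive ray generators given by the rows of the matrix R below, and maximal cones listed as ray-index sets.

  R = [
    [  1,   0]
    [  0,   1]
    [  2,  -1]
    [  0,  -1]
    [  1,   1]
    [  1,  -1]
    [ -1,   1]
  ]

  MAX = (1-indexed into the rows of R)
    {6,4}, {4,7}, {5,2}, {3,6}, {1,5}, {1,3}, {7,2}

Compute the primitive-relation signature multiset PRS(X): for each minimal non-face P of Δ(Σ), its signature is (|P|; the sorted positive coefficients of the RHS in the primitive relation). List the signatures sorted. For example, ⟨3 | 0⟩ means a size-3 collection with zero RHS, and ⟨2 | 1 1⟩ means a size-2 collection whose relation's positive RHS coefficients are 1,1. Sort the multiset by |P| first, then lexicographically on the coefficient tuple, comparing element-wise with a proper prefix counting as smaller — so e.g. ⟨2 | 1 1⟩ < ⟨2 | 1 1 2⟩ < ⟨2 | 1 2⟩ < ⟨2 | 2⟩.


Δ(Σ) — 7 vertices, 14 min non-faces:

  P={2,4}:  v_{2} + v_{4} = 0  →  sig = ⟨2 | 0⟩
  P={6,7}:  v_{6} + v_{7} = 0  →  sig = ⟨2 | 0⟩
  P={1,2}:  v_{1} + v_{2} = v_{5}  →  sig = ⟨2 | 1⟩
  P={1,4}:  v_{1} + v_{4} = v_{6}  →  sig = ⟨2 | 1⟩
  P={1,6}:  v_{1} + v_{6} = v_{3}  →  sig = ⟨2 | 1⟩
  P={1,7}:  v_{1} + v_{7} = v_{2}  →  sig = ⟨2 | 1⟩
  P={2,6}:  v_{2} + v_{6} = v_{1}  →  sig = ⟨2 | 1⟩
  P={3,7}:  v_{3} + v_{7} = v_{1}  →  sig = ⟨2 | 1⟩
  P={4,5}:  v_{4} + v_{5} = v_{1}  →  sig = ⟨2 | 1⟩
  P={2,3}:  v_{2} + v_{3} = 2·v_{1}  →  sig = ⟨2 | 2⟩
  P={3,4}:  v_{3} + v_{4} = 2·v_{6}  →  sig = ⟨2 | 2⟩
  P={5,6}:  v_{5} + v_{6} = 2·v_{1}  →  sig = ⟨2 | 2⟩
  P={5,7}:  v_{5} + v_{7} = 2·v_{2}  →  sig = ⟨2 | 2⟩
  P={3,5}:  v_{3} + v_{5} = 3·v_{1}  →  sig = ⟨2 | 3⟩

so the primitive-relation signature multiset is
{ ⟨2 | 0⟩ ×2,  ⟨2 | 1⟩ ×7,  ⟨2 | 2⟩ ×4,  ⟨2 | 3⟩ }


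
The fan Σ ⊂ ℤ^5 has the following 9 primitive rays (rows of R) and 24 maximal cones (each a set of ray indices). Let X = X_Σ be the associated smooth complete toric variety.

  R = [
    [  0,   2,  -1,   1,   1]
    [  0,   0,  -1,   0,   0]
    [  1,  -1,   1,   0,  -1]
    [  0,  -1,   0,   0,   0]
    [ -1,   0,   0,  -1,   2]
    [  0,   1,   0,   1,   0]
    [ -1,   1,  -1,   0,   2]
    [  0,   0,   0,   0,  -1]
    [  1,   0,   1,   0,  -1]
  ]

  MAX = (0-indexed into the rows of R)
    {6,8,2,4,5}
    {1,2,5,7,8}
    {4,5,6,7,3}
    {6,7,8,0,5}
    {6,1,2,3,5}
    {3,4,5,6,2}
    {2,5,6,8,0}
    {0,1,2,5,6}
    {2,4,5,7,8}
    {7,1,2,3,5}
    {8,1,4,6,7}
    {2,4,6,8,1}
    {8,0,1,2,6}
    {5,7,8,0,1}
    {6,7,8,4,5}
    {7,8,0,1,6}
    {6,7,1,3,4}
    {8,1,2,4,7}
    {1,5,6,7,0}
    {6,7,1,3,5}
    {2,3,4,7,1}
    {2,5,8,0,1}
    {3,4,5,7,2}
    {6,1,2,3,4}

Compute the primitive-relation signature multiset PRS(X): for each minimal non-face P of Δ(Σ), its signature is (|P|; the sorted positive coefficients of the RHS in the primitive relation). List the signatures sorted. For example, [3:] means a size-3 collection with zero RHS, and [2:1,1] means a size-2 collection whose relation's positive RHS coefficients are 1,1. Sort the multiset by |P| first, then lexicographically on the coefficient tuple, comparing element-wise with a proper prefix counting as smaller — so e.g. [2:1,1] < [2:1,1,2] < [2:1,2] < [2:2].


The 7 primitive collections of Σ (r=9, n=5):

  • {3,8}:  v_{3} + v_{8} = v_{2} — sig = [2:1]
  • {0,3}:  v_{0} + v_{3} = v_{1} + v_{2} + v_{5} + v_{6} — sig = [2:1,1,1,1]
  • {0,4}:  v_{0} + v_{4} = 2·v_{6} + v_{8} — sig = [2:1,2]
  • {2,6,7}:  v_{2} + v_{6} + v_{7} = 0 — sig = [3:]
  • {1,4,5}:  v_{1} + v_{4} + v_{5} = v_{6} — sig = [3:1]
  • {0,2,7}:  v_{0} + v_{2} + v_{7} = v_{1} + v_{5} + v_{8} — sig = [3:1,1,1]
  • {1,5,6,8}:  v_{1} + v_{5} + v_{6} + v_{8} = v_{0} — sig = [4:1]

Signatures (|P|; sorted positive RHS coefficients), sorted:
[[2:1], [2:1,1,1,1], [2:1,2], [3:], [3:1], [3:1,1,1], [4:1]]
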